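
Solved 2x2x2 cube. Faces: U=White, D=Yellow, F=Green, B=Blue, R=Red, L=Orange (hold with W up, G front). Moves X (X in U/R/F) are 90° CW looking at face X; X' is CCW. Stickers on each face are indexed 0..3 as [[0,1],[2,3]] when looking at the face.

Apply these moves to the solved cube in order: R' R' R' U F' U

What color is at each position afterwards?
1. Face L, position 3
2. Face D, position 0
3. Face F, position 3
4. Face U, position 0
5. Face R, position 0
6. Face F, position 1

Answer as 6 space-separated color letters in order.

Answer: G Y G W O B

Derivation:
After move 1 (R'): R=RRRR U=WBWB F=GWGW D=YGYG B=YBYB
After move 2 (R'): R=RRRR U=WYWY F=GBGB D=YWYW B=GBGB
After move 3 (R'): R=RRRR U=WGWG F=GYGY D=YBYB B=WBWB
After move 4 (U): U=WWGG F=RRGY R=WBRR B=OOWB L=GYOO
After move 5 (F'): F=RYRG U=WWWR R=BBYR D=YOYB L=GGOG
After move 6 (U): U=WWRW F=BBRG R=OOYR B=GGWB L=RYOG
Query 1: L[3] = G
Query 2: D[0] = Y
Query 3: F[3] = G
Query 4: U[0] = W
Query 5: R[0] = O
Query 6: F[1] = B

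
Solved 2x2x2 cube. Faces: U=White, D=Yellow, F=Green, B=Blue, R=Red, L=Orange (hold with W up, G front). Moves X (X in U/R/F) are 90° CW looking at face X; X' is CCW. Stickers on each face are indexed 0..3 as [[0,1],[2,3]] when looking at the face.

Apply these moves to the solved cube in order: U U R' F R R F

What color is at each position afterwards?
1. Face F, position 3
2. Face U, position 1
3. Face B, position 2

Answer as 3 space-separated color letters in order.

After move 1 (U): U=WWWW F=RRGG R=BBRR B=OOBB L=GGOO
After move 2 (U): U=WWWW F=BBGG R=OORR B=GGBB L=RROO
After move 3 (R'): R=OROR U=WBWG F=BWGW D=YBYG B=YGYB
After move 4 (F): F=GBWW U=WBOR R=WRGR D=OOYG L=RYOB
After move 5 (R): R=GWRR U=WBOW F=GOWG D=OYYY B=RGBB
After move 6 (R): R=RGRW U=WOOG F=GYWY D=OBYR B=WGBB
After move 7 (F): F=WGYY U=WOBY R=OGGW D=RRYR L=ROOB
Query 1: F[3] = Y
Query 2: U[1] = O
Query 3: B[2] = B

Answer: Y O B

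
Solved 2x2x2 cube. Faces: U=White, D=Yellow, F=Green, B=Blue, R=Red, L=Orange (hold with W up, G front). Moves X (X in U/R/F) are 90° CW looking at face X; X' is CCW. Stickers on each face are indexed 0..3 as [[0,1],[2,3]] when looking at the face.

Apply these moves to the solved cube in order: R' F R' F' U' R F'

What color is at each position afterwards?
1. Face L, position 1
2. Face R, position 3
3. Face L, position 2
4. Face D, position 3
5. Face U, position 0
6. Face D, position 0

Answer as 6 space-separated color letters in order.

Answer: W O O G Y B

Derivation:
After move 1 (R'): R=RRRR U=WBWB F=GWGW D=YGYG B=YBYB
After move 2 (F): F=GGWW U=WBOO R=WRBR D=RRYG L=OYOG
After move 3 (R'): R=RRWB U=WYOY F=GBWO D=RGYW B=GBRB
After move 4 (F'): F=BOGW U=WYRW R=GRRB D=YGYW L=OYOO
After move 5 (U'): U=YWWR F=OYGW R=BORB B=GRRB L=GBOO
After move 6 (R): R=RBBO U=YYWW F=OGGW D=YRYG B=RRWB
After move 7 (F'): F=GWOG U=YYRB R=RBYO D=BOYG L=GWOW
Query 1: L[1] = W
Query 2: R[3] = O
Query 3: L[2] = O
Query 4: D[3] = G
Query 5: U[0] = Y
Query 6: D[0] = B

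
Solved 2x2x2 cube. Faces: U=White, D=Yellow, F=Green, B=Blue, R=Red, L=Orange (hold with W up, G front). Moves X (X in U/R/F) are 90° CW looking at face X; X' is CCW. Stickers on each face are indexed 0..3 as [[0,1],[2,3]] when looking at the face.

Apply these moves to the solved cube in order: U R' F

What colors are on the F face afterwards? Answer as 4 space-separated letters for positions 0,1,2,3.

After move 1 (U): U=WWWW F=RRGG R=BBRR B=OOBB L=GGOO
After move 2 (R'): R=BRBR U=WBWO F=RWGW D=YRYG B=YOYB
After move 3 (F): F=GRWW U=WBOG R=WROR D=BBYG L=GYOR
Query: F face = GRWW

Answer: G R W W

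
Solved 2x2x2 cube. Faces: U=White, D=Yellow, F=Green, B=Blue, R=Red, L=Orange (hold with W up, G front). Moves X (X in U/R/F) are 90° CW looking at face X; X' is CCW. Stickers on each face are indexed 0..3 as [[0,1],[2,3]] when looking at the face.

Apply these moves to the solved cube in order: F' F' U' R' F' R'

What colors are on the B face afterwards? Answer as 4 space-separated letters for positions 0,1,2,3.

Answer: G R R B

Derivation:
After move 1 (F'): F=GGGG U=WWRR R=YRYR D=OOYY L=OWOW
After move 2 (F'): F=GGGG U=WWYY R=OROR D=WWYY L=OROR
After move 3 (U'): U=WYWY F=ORGG R=GGOR B=ORBB L=BBOR
After move 4 (R'): R=GRGO U=WBWO F=OYGY D=WRYG B=YRWB
After move 5 (F'): F=YYOG U=WBGG R=RRWO D=BRYG L=BOOW
After move 6 (R'): R=RORW U=WWGY F=YBOG D=BYYG B=GRRB
Query: B face = GRRB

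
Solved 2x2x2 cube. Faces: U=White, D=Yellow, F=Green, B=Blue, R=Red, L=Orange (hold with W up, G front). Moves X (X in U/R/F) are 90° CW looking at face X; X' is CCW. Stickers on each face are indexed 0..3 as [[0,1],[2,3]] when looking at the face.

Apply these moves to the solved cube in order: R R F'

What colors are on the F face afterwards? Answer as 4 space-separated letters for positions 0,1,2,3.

Answer: B B G G

Derivation:
After move 1 (R): R=RRRR U=WGWG F=GYGY D=YBYB B=WBWB
After move 2 (R): R=RRRR U=WYWY F=GBGB D=YWYW B=GBGB
After move 3 (F'): F=BBGG U=WYRR R=WRYR D=OOYW L=OYOW
Query: F face = BBGG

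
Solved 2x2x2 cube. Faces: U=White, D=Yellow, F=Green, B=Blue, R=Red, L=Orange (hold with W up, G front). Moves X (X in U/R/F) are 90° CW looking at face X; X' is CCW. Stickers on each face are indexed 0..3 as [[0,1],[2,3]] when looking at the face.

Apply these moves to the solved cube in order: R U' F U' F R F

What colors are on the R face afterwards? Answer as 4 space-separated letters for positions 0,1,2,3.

After move 1 (R): R=RRRR U=WGWG F=GYGY D=YBYB B=WBWB
After move 2 (U'): U=GGWW F=OOGY R=GYRR B=RRWB L=WBOO
After move 3 (F): F=GOYO U=GGOB R=WYWR D=RGYB L=WYOB
After move 4 (U'): U=GBGO F=WYYO R=GOWR B=WYWB L=RROB
After move 5 (F): F=YWOY U=GBBR R=GOOR D=WGYB L=RROG
After move 6 (R): R=OGRO U=GWBY F=YGOB D=WWYW B=RYBB
After move 7 (F): F=OYBG U=GWGR R=BGYO D=ROYW L=RWOW
Query: R face = BGYO

Answer: B G Y O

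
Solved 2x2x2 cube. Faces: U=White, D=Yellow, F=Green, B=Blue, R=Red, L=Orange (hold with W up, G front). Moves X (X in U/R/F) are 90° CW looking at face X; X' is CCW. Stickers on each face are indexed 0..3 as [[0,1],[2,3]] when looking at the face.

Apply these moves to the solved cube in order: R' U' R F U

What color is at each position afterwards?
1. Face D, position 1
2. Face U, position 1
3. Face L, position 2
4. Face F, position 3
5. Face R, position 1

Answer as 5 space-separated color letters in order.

Answer: R B O G R

Derivation:
After move 1 (R'): R=RRRR U=WBWB F=GWGW D=YGYG B=YBYB
After move 2 (U'): U=BBWW F=OOGW R=GWRR B=RRYB L=YBOO
After move 3 (R): R=RGRW U=BOWW F=OGGG D=YYYR B=WRBB
After move 4 (F): F=GOGG U=BOOB R=WGWW D=RRYR L=YYOY
After move 5 (U): U=OBBO F=WGGG R=WRWW B=YYBB L=GOOY
Query 1: D[1] = R
Query 2: U[1] = B
Query 3: L[2] = O
Query 4: F[3] = G
Query 5: R[1] = R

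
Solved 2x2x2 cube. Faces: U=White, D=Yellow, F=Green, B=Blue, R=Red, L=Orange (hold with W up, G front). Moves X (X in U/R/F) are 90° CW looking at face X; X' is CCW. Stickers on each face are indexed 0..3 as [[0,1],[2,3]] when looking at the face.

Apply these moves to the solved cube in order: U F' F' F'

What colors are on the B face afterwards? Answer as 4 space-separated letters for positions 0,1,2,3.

After move 1 (U): U=WWWW F=RRGG R=BBRR B=OOBB L=GGOO
After move 2 (F'): F=RGRG U=WWBR R=YBYR D=GOYY L=GWOW
After move 3 (F'): F=GGRR U=WWYY R=OBGR D=WWYY L=GROB
After move 4 (F'): F=GRGR U=WWOG R=WBWR D=RBYY L=GYOY
Query: B face = OOBB

Answer: O O B B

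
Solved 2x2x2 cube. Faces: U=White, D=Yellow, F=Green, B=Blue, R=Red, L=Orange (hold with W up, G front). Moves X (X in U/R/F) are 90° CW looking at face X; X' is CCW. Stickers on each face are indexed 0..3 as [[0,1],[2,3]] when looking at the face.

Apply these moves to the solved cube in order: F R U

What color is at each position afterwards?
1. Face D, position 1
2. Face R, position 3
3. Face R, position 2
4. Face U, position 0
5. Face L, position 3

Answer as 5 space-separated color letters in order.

Answer: B R R O Y

Derivation:
After move 1 (F): F=GGGG U=WWOO R=WRWR D=RRYY L=OYOY
After move 2 (R): R=WWRR U=WGOG F=GRGY D=RBYB B=OBWB
After move 3 (U): U=OWGG F=WWGY R=OBRR B=OYWB L=GROY
Query 1: D[1] = B
Query 2: R[3] = R
Query 3: R[2] = R
Query 4: U[0] = O
Query 5: L[3] = Y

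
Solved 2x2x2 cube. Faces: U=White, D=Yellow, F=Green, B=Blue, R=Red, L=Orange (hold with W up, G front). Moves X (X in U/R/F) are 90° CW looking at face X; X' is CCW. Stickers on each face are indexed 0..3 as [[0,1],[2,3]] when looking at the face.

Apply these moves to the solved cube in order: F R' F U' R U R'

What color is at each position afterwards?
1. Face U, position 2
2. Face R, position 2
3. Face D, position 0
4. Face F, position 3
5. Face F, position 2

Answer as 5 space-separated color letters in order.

Answer: W Y W R O

Derivation:
After move 1 (F): F=GGGG U=WWOO R=WRWR D=RRYY L=OYOY
After move 2 (R'): R=RRWW U=WBOB F=GWGO D=RGYG B=YBRB
After move 3 (F): F=GGOW U=WBYY R=ORBW D=WRYG L=OROG
After move 4 (U'): U=BYWY F=OROW R=GGBW B=ORRB L=YBOG
After move 5 (R): R=BGWG U=BRWW F=OROG D=WRYO B=YRYB
After move 6 (U): U=WBWR F=BGOG R=YRWG B=YBYB L=OROG
After move 7 (R'): R=RGYW U=WYWY F=BBOR D=WGYG B=OBRB
Query 1: U[2] = W
Query 2: R[2] = Y
Query 3: D[0] = W
Query 4: F[3] = R
Query 5: F[2] = O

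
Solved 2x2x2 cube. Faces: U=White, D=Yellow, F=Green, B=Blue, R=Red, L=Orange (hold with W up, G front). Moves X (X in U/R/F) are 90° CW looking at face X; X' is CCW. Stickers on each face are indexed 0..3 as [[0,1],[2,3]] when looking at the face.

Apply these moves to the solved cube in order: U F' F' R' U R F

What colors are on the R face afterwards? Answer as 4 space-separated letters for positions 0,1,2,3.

After move 1 (U): U=WWWW F=RRGG R=BBRR B=OOBB L=GGOO
After move 2 (F'): F=RGRG U=WWBR R=YBYR D=GOYY L=GWOW
After move 3 (F'): F=GGRR U=WWYY R=OBGR D=WWYY L=GROB
After move 4 (R'): R=BROG U=WBYO F=GWRY D=WGYR B=YOWB
After move 5 (U): U=YWOB F=BRRY R=YOOG B=GRWB L=GWOB
After move 6 (R): R=OYGO U=YROY F=BGRR D=WWYG B=BRWB
After move 7 (F): F=RBRG U=YRBW R=OYYO D=GOYG L=GWOW
Query: R face = OYYO

Answer: O Y Y O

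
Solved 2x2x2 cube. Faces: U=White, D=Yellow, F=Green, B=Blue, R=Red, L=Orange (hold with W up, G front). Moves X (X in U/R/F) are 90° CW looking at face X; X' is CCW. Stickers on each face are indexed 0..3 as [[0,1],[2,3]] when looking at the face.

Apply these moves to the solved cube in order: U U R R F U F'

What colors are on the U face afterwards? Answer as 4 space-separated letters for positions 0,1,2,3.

Answer: O W G Y

Derivation:
After move 1 (U): U=WWWW F=RRGG R=BBRR B=OOBB L=GGOO
After move 2 (U): U=WWWW F=BBGG R=OORR B=GGBB L=RROO
After move 3 (R): R=RORO U=WBWG F=BYGY D=YBYG B=WGWB
After move 4 (R): R=RROO U=WYWY F=BBGG D=YWYW B=GGBB
After move 5 (F): F=GBGB U=WYOR R=WRYO D=ORYW L=RYOW
After move 6 (U): U=OWRY F=WRGB R=GGYO B=RYBB L=GBOW
After move 7 (F'): F=RBWG U=OWGY R=RGOO D=BWYW L=GYOR
Query: U face = OWGY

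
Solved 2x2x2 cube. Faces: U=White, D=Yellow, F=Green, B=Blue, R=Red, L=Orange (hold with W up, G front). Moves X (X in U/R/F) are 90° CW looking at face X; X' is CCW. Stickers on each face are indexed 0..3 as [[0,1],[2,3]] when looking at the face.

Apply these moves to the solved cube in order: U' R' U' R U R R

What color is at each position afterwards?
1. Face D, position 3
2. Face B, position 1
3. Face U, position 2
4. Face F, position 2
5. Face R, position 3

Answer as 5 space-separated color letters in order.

Answer: B R W G W

Derivation:
After move 1 (U'): U=WWWW F=OOGG R=GGRR B=RRBB L=BBOO
After move 2 (R'): R=GRGR U=WBWR F=OWGW D=YOYG B=YRYB
After move 3 (U'): U=BRWW F=BBGW R=OWGR B=GRYB L=YROO
After move 4 (R): R=GORW U=BBWW F=BOGG D=YYYG B=WRRB
After move 5 (U): U=WBWB F=GOGG R=WRRW B=YRRB L=BOOO
After move 6 (R): R=RWWR U=WOWG F=GYGG D=YRYY B=BRBB
After move 7 (R): R=WRRW U=WYWG F=GRGY D=YBYB B=GROB
Query 1: D[3] = B
Query 2: B[1] = R
Query 3: U[2] = W
Query 4: F[2] = G
Query 5: R[3] = W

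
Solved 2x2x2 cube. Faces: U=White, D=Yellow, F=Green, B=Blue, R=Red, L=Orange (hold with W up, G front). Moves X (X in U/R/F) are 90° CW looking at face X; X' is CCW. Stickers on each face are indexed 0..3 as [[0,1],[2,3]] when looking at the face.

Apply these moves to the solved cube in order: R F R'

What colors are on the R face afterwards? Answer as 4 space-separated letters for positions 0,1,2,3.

Answer: R R W G

Derivation:
After move 1 (R): R=RRRR U=WGWG F=GYGY D=YBYB B=WBWB
After move 2 (F): F=GGYY U=WGOO R=WRGR D=RRYB L=OYOB
After move 3 (R'): R=RRWG U=WWOW F=GGYO D=RGYY B=BBRB
Query: R face = RRWG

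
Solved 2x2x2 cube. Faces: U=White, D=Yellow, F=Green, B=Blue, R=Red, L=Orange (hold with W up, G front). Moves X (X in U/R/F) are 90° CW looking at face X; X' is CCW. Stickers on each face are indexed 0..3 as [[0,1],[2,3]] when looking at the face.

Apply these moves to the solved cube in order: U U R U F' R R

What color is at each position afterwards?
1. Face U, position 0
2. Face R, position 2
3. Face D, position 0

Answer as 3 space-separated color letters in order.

After move 1 (U): U=WWWW F=RRGG R=BBRR B=OOBB L=GGOO
After move 2 (U): U=WWWW F=BBGG R=OORR B=GGBB L=RROO
After move 3 (R): R=RORO U=WBWG F=BYGY D=YBYG B=WGWB
After move 4 (U): U=WWGB F=ROGY R=WGRO B=RRWB L=BYOO
After move 5 (F'): F=OYRG U=WWWR R=BGYO D=YOYG L=BBOG
After move 6 (R): R=YBOG U=WYWG F=OORG D=YWYR B=RRWB
After move 7 (R): R=OYGB U=WOWG F=OWRR D=YWYR B=GRYB
Query 1: U[0] = W
Query 2: R[2] = G
Query 3: D[0] = Y

Answer: W G Y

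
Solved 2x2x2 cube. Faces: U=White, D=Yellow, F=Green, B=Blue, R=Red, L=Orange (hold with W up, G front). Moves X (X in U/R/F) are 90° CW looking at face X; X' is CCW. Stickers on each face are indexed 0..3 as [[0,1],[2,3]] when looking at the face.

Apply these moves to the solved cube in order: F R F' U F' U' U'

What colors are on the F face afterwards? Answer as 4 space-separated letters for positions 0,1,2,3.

Answer: O G B G

Derivation:
After move 1 (F): F=GGGG U=WWOO R=WRWR D=RRYY L=OYOY
After move 2 (R): R=WWRR U=WGOG F=GRGY D=RBYB B=OBWB
After move 3 (F'): F=RYGG U=WGWR R=BWRR D=YYYB L=OGOO
After move 4 (U): U=WWRG F=BWGG R=OBRR B=OGWB L=RYOO
After move 5 (F'): F=WGBG U=WWOR R=YBYR D=YOYB L=RGOR
After move 6 (U'): U=WRWO F=RGBG R=WGYR B=YBWB L=OGOR
After move 7 (U'): U=ROWW F=OGBG R=RGYR B=WGWB L=YBOR
Query: F face = OGBG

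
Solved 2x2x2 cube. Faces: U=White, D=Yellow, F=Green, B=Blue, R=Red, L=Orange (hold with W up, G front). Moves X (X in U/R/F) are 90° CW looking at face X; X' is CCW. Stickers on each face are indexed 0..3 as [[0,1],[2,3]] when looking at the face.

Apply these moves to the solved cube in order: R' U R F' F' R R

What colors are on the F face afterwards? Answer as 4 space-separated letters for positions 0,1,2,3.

Answer: G W G B

Derivation:
After move 1 (R'): R=RRRR U=WBWB F=GWGW D=YGYG B=YBYB
After move 2 (U): U=WWBB F=RRGW R=YBRR B=OOYB L=GWOO
After move 3 (R): R=RYRB U=WRBW F=RGGG D=YYYO B=BOWB
After move 4 (F'): F=GGRG U=WRRR R=YYYB D=WOYO L=GWOB
After move 5 (F'): F=GGGR U=WRYY R=OYWB D=WBYO L=GROR
After move 6 (R): R=WOBY U=WGYR F=GBGO D=WWYB B=YORB
After move 7 (R): R=BWYO U=WBYO F=GWGB D=WRYY B=ROGB
Query: F face = GWGB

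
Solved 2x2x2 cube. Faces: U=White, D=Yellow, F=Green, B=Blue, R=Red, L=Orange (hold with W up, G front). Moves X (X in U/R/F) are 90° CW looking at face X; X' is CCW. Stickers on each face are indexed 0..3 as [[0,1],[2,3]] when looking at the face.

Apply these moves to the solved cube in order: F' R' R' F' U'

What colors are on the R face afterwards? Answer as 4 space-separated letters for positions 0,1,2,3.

Answer: B B O Y

Derivation:
After move 1 (F'): F=GGGG U=WWRR R=YRYR D=OOYY L=OWOW
After move 2 (R'): R=RRYY U=WBRB F=GWGR D=OGYG B=YBOB
After move 3 (R'): R=RYRY U=WORY F=GBGB D=OWYR B=GBGB
After move 4 (F'): F=BBGG U=WORR R=WYOY D=WWYR L=OYOR
After move 5 (U'): U=ORWR F=OYGG R=BBOY B=WYGB L=GBOR
Query: R face = BBOY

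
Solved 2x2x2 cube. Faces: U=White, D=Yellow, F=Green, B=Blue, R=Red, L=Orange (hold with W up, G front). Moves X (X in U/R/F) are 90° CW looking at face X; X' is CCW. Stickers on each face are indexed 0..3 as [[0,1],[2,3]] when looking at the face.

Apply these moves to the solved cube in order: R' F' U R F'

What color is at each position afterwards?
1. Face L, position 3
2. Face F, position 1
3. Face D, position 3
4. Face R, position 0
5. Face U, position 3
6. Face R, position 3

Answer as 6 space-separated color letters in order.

Answer: R G O Y R B

Derivation:
After move 1 (R'): R=RRRR U=WBWB F=GWGW D=YGYG B=YBYB
After move 2 (F'): F=WWGG U=WBRR R=GRYR D=OOYG L=OBOW
After move 3 (U): U=RWRB F=GRGG R=YBYR B=OBYB L=WWOW
After move 4 (R): R=YYRB U=RRRG F=GOGG D=OYYO B=BBWB
After move 5 (F'): F=OGGG U=RRYR R=YYOB D=WWYO L=WGOR
Query 1: L[3] = R
Query 2: F[1] = G
Query 3: D[3] = O
Query 4: R[0] = Y
Query 5: U[3] = R
Query 6: R[3] = B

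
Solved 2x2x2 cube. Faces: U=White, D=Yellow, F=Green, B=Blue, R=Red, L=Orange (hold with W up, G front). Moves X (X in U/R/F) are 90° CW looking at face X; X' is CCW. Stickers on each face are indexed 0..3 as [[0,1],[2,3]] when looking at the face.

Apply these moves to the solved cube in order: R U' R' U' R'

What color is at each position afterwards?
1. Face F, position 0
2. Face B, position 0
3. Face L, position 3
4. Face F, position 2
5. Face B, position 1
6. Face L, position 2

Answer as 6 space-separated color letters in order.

After move 1 (R): R=RRRR U=WGWG F=GYGY D=YBYB B=WBWB
After move 2 (U'): U=GGWW F=OOGY R=GYRR B=RRWB L=WBOO
After move 3 (R'): R=YRGR U=GWWR F=OGGW D=YOYY B=BRBB
After move 4 (U'): U=WRGW F=WBGW R=OGGR B=YRBB L=BROO
After move 5 (R'): R=GROG U=WBGY F=WRGW D=YBYW B=YROB
Query 1: F[0] = W
Query 2: B[0] = Y
Query 3: L[3] = O
Query 4: F[2] = G
Query 5: B[1] = R
Query 6: L[2] = O

Answer: W Y O G R O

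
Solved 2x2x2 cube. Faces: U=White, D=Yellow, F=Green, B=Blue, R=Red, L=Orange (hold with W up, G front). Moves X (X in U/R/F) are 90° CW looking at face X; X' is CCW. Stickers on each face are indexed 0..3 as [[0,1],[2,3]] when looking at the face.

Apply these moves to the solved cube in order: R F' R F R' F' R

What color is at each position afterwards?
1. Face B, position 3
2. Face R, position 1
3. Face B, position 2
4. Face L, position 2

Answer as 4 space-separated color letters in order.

After move 1 (R): R=RRRR U=WGWG F=GYGY D=YBYB B=WBWB
After move 2 (F'): F=YYGG U=WGRR R=BRYR D=OOYB L=OGOW
After move 3 (R): R=YBRR U=WYRG F=YOGB D=OWYW B=RBGB
After move 4 (F): F=GYBO U=WYWG R=RBGR D=RYYW L=OOOW
After move 5 (R'): R=BRRG U=WGWR F=GYBG D=RYYO B=WBYB
After move 6 (F'): F=YGGB U=WGBR R=YRRG D=OWYO L=OROW
After move 7 (R): R=RYGR U=WGBB F=YWGO D=OYYW B=RBGB
Query 1: B[3] = B
Query 2: R[1] = Y
Query 3: B[2] = G
Query 4: L[2] = O

Answer: B Y G O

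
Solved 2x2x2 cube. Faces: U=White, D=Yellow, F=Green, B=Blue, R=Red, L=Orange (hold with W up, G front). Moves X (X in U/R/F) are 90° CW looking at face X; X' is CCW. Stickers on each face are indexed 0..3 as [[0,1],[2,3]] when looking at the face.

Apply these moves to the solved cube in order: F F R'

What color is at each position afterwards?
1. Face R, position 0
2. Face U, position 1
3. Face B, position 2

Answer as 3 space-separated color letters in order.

Answer: R B W

Derivation:
After move 1 (F): F=GGGG U=WWOO R=WRWR D=RRYY L=OYOY
After move 2 (F): F=GGGG U=WWYY R=OROR D=WWYY L=OROR
After move 3 (R'): R=RROO U=WBYB F=GWGY D=WGYG B=YBWB
Query 1: R[0] = R
Query 2: U[1] = B
Query 3: B[2] = W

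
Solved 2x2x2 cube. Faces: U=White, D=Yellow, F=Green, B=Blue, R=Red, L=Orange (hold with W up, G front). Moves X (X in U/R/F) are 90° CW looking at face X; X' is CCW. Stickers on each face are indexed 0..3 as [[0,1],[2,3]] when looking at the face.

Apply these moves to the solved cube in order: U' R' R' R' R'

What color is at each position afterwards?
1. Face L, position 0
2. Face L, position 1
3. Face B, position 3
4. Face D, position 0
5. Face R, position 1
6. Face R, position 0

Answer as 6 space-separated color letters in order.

Answer: B B B Y G G

Derivation:
After move 1 (U'): U=WWWW F=OOGG R=GGRR B=RRBB L=BBOO
After move 2 (R'): R=GRGR U=WBWR F=OWGW D=YOYG B=YRYB
After move 3 (R'): R=RRGG U=WYWY F=OBGR D=YWYW B=GROB
After move 4 (R'): R=RGRG U=WOWG F=OYGY D=YBYR B=WRWB
After move 5 (R'): R=GGRR U=WWWW F=OOGG D=YYYY B=RRBB
Query 1: L[0] = B
Query 2: L[1] = B
Query 3: B[3] = B
Query 4: D[0] = Y
Query 5: R[1] = G
Query 6: R[0] = G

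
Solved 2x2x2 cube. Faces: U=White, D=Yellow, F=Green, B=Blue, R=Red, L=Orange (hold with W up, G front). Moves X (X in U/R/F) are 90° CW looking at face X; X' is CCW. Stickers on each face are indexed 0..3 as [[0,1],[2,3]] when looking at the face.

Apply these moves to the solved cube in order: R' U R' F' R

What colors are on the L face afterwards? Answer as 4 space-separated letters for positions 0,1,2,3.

Answer: G O O B

Derivation:
After move 1 (R'): R=RRRR U=WBWB F=GWGW D=YGYG B=YBYB
After move 2 (U): U=WWBB F=RRGW R=YBRR B=OOYB L=GWOO
After move 3 (R'): R=BRYR U=WYBO F=RWGB D=YRYW B=GOGB
After move 4 (F'): F=WBRG U=WYBY R=RRYR D=WOYW L=GOOB
After move 5 (R): R=YRRR U=WBBG F=WORW D=WGYG B=YOYB
Query: L face = GOOB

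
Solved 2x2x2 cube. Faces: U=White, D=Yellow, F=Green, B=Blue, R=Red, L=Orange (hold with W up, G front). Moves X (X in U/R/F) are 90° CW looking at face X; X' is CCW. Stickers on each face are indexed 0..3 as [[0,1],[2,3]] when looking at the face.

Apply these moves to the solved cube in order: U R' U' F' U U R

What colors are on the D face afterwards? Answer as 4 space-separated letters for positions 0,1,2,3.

Answer: O Y Y G

Derivation:
After move 1 (U): U=WWWW F=RRGG R=BBRR B=OOBB L=GGOO
After move 2 (R'): R=BRBR U=WBWO F=RWGW D=YRYG B=YOYB
After move 3 (U'): U=BOWW F=GGGW R=RWBR B=BRYB L=YOOO
After move 4 (F'): F=GWGG U=BORB R=RWYR D=OOYG L=YWOW
After move 5 (U): U=RBBO F=RWGG R=BRYR B=YWYB L=GWOW
After move 6 (U): U=BROB F=BRGG R=YWYR B=GWYB L=RWOW
After move 7 (R): R=YYRW U=BROG F=BOGG D=OYYG B=BWRB
Query: D face = OYYG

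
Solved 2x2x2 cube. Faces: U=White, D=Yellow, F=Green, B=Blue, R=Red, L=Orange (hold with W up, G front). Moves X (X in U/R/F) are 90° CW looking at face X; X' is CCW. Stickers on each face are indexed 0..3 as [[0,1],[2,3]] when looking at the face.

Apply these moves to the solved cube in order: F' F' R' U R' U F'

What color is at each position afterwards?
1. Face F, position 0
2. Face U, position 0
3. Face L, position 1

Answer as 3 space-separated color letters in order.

Answer: O B W

Derivation:
After move 1 (F'): F=GGGG U=WWRR R=YRYR D=OOYY L=OWOW
After move 2 (F'): F=GGGG U=WWYY R=OROR D=WWYY L=OROR
After move 3 (R'): R=RROO U=WBYB F=GWGY D=WGYG B=YBWB
After move 4 (U): U=YWBB F=RRGY R=YBOO B=ORWB L=GWOR
After move 5 (R'): R=BOYO U=YWBO F=RWGB D=WRYY B=GRGB
After move 6 (U): U=BYOW F=BOGB R=GRYO B=GWGB L=RWOR
After move 7 (F'): F=OBBG U=BYGY R=RRWO D=WRYY L=RWOO
Query 1: F[0] = O
Query 2: U[0] = B
Query 3: L[1] = W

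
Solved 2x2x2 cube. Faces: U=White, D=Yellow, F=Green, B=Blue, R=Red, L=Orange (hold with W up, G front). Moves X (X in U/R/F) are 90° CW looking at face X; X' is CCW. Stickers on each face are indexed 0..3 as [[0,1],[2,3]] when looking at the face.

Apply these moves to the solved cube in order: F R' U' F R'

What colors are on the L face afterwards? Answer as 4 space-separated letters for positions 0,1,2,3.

Answer: Y R O G

Derivation:
After move 1 (F): F=GGGG U=WWOO R=WRWR D=RRYY L=OYOY
After move 2 (R'): R=RRWW U=WBOB F=GWGO D=RGYG B=YBRB
After move 3 (U'): U=BBWO F=OYGO R=GWWW B=RRRB L=YBOY
After move 4 (F): F=GOOY U=BBYB R=WWOW D=WGYG L=YROG
After move 5 (R'): R=WWWO U=BRYR F=GBOB D=WOYY B=GRGB
Query: L face = YROG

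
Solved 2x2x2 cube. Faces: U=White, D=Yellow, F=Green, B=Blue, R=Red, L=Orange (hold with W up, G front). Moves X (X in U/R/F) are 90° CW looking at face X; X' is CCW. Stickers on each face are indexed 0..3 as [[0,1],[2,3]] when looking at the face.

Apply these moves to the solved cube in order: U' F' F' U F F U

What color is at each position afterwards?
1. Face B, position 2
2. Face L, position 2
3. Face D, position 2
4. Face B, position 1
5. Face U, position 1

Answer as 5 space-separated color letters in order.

After move 1 (U'): U=WWWW F=OOGG R=GGRR B=RRBB L=BBOO
After move 2 (F'): F=OGOG U=WWGR R=YGYR D=BOYY L=BWOW
After move 3 (F'): F=GGOO U=WWYY R=OGBR D=WWYY L=BROG
After move 4 (U): U=YWYW F=OGOO R=RRBR B=BRBB L=GGOG
After move 5 (F): F=OOOG U=YWGG R=YRWR D=BRYY L=GWOW
After move 6 (F): F=OOGO U=YWWW R=GRGR D=WYYY L=GBOR
After move 7 (U): U=WYWW F=GRGO R=BRGR B=GBBB L=OOOR
Query 1: B[2] = B
Query 2: L[2] = O
Query 3: D[2] = Y
Query 4: B[1] = B
Query 5: U[1] = Y

Answer: B O Y B Y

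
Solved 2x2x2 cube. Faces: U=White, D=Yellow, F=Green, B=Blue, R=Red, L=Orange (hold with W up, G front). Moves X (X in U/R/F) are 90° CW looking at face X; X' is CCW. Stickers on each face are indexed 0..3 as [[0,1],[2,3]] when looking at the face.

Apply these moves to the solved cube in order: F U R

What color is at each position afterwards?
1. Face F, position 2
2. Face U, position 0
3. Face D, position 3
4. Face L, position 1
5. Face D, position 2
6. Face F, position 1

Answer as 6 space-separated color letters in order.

After move 1 (F): F=GGGG U=WWOO R=WRWR D=RRYY L=OYOY
After move 2 (U): U=OWOW F=WRGG R=BBWR B=OYBB L=GGOY
After move 3 (R): R=WBRB U=OROG F=WRGY D=RBYO B=WYWB
Query 1: F[2] = G
Query 2: U[0] = O
Query 3: D[3] = O
Query 4: L[1] = G
Query 5: D[2] = Y
Query 6: F[1] = R

Answer: G O O G Y R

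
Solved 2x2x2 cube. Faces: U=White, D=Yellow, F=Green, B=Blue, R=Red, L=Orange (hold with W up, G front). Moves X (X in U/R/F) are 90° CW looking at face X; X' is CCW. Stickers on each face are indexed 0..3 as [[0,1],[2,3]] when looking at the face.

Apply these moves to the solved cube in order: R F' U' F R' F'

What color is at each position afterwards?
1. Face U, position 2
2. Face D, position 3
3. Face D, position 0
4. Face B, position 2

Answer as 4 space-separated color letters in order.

Answer: Y G O Y

Derivation:
After move 1 (R): R=RRRR U=WGWG F=GYGY D=YBYB B=WBWB
After move 2 (F'): F=YYGG U=WGRR R=BRYR D=OOYB L=OGOW
After move 3 (U'): U=GRWR F=OGGG R=YYYR B=BRWB L=WBOW
After move 4 (F): F=GOGG U=GRWB R=WYRR D=YYYB L=WOOO
After move 5 (R'): R=YRWR U=GWWB F=GRGB D=YOYG B=BRYB
After move 6 (F'): F=RBGG U=GWYW R=ORYR D=OOYG L=WBOW
Query 1: U[2] = Y
Query 2: D[3] = G
Query 3: D[0] = O
Query 4: B[2] = Y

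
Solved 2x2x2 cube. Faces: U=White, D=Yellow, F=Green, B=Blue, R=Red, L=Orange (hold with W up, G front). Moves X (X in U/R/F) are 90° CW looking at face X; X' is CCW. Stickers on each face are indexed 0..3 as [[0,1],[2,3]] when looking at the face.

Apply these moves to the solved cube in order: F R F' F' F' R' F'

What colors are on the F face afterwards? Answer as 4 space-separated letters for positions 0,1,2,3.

After move 1 (F): F=GGGG U=WWOO R=WRWR D=RRYY L=OYOY
After move 2 (R): R=WWRR U=WGOG F=GRGY D=RBYB B=OBWB
After move 3 (F'): F=RYGG U=WGWR R=BWRR D=YYYB L=OGOO
After move 4 (F'): F=YGRG U=WGBR R=YWYR D=GOYB L=OROW
After move 5 (F'): F=GGYR U=WGYY R=OWGR D=RWYB L=OROB
After move 6 (R'): R=WROG U=WWYO F=GGYY D=RGYR B=BBWB
After move 7 (F'): F=GYGY U=WWWO R=GRRG D=RBYR L=OOOY
Query: F face = GYGY

Answer: G Y G Y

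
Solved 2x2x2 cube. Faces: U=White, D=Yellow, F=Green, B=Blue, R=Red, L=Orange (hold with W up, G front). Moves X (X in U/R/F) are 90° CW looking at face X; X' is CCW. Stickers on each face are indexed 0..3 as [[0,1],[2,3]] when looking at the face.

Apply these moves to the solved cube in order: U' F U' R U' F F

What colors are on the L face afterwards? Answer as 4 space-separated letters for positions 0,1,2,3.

After move 1 (U'): U=WWWW F=OOGG R=GGRR B=RRBB L=BBOO
After move 2 (F): F=GOGO U=WWOB R=WGWR D=RGYY L=BYOY
After move 3 (U'): U=WBWO F=BYGO R=GOWR B=WGBB L=RROY
After move 4 (R): R=WGRO U=WYWO F=BGGY D=RBYW B=OGBB
After move 5 (U'): U=YOWW F=RRGY R=BGRO B=WGBB L=OGOY
After move 6 (F): F=GRYR U=YOYG R=WGWO D=RBYW L=OROB
After move 7 (F): F=YGRR U=YOBR R=YGGO D=WWYW L=OROB
Query: L face = OROB

Answer: O R O B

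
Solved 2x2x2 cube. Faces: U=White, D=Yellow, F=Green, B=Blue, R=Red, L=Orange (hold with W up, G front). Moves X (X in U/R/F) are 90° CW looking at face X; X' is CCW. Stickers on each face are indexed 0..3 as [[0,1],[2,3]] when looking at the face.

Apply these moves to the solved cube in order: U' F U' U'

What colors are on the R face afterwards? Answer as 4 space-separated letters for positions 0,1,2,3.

After move 1 (U'): U=WWWW F=OOGG R=GGRR B=RRBB L=BBOO
After move 2 (F): F=GOGO U=WWOB R=WGWR D=RGYY L=BYOY
After move 3 (U'): U=WBWO F=BYGO R=GOWR B=WGBB L=RROY
After move 4 (U'): U=BOWW F=RRGO R=BYWR B=GOBB L=WGOY
Query: R face = BYWR

Answer: B Y W R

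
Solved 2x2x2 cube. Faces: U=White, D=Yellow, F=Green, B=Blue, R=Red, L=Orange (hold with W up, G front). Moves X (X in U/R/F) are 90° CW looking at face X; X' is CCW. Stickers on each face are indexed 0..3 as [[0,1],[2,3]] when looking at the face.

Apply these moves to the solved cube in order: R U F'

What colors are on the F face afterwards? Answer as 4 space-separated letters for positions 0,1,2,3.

Answer: R Y R G

Derivation:
After move 1 (R): R=RRRR U=WGWG F=GYGY D=YBYB B=WBWB
After move 2 (U): U=WWGG F=RRGY R=WBRR B=OOWB L=GYOO
After move 3 (F'): F=RYRG U=WWWR R=BBYR D=YOYB L=GGOG
Query: F face = RYRG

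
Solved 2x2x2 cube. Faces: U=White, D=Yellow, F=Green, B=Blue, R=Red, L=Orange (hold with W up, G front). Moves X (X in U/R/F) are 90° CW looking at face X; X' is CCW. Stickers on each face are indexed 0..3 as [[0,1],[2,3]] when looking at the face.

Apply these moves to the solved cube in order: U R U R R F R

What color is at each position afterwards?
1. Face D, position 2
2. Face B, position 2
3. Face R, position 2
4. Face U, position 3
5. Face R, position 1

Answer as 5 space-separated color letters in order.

Answer: Y B W W G

Derivation:
After move 1 (U): U=WWWW F=RRGG R=BBRR B=OOBB L=GGOO
After move 2 (R): R=RBRB U=WRWG F=RYGY D=YBYO B=WOWB
After move 3 (U): U=WWGR F=RBGY R=WORB B=GGWB L=RYOO
After move 4 (R): R=RWBO U=WBGY F=RBGO D=YWYG B=RGWB
After move 5 (R): R=BROW U=WBGO F=RWGG D=YWYR B=YGBB
After move 6 (F): F=GRGW U=WBOY R=GROW D=OBYR L=RYOW
After move 7 (R): R=OGWR U=WROW F=GBGR D=OBYY B=YGBB
Query 1: D[2] = Y
Query 2: B[2] = B
Query 3: R[2] = W
Query 4: U[3] = W
Query 5: R[1] = G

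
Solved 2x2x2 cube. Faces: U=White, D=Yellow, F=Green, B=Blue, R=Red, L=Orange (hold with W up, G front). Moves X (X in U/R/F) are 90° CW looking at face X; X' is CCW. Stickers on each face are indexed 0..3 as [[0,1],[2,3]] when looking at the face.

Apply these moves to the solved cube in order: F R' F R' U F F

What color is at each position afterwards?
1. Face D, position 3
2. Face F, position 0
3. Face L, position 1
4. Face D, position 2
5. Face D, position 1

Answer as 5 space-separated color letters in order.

After move 1 (F): F=GGGG U=WWOO R=WRWR D=RRYY L=OYOY
After move 2 (R'): R=RRWW U=WBOB F=GWGO D=RGYG B=YBRB
After move 3 (F): F=GGOW U=WBYY R=ORBW D=WRYG L=OROG
After move 4 (R'): R=RWOB U=WRYY F=GBOY D=WGYW B=GBRB
After move 5 (U): U=YWYR F=RWOY R=GBOB B=ORRB L=GBOG
After move 6 (F): F=ORYW U=YWGB R=YBRB D=OGYW L=GWOG
After move 7 (F): F=YOWR U=YWGW R=GBBB D=RYYW L=GOOG
Query 1: D[3] = W
Query 2: F[0] = Y
Query 3: L[1] = O
Query 4: D[2] = Y
Query 5: D[1] = Y

Answer: W Y O Y Y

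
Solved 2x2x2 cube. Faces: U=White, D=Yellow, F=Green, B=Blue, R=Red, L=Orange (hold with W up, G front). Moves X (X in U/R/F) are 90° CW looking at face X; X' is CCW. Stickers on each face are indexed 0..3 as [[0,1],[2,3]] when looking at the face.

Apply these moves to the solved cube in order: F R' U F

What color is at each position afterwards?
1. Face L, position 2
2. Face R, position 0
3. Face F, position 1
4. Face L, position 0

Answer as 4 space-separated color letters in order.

After move 1 (F): F=GGGG U=WWOO R=WRWR D=RRYY L=OYOY
After move 2 (R'): R=RRWW U=WBOB F=GWGO D=RGYG B=YBRB
After move 3 (U): U=OWBB F=RRGO R=YBWW B=OYRB L=GWOY
After move 4 (F): F=GROR U=OWYW R=BBBW D=WYYG L=GROG
Query 1: L[2] = O
Query 2: R[0] = B
Query 3: F[1] = R
Query 4: L[0] = G

Answer: O B R G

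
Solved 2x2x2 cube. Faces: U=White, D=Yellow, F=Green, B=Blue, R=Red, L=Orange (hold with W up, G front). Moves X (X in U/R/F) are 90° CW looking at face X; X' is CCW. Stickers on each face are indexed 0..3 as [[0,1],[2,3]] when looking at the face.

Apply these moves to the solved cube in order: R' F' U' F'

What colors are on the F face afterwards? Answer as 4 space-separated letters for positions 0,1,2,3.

After move 1 (R'): R=RRRR U=WBWB F=GWGW D=YGYG B=YBYB
After move 2 (F'): F=WWGG U=WBRR R=GRYR D=OOYG L=OBOW
After move 3 (U'): U=BRWR F=OBGG R=WWYR B=GRYB L=YBOW
After move 4 (F'): F=BGOG U=BRWY R=OWOR D=BWYG L=YROW
Query: F face = BGOG

Answer: B G O G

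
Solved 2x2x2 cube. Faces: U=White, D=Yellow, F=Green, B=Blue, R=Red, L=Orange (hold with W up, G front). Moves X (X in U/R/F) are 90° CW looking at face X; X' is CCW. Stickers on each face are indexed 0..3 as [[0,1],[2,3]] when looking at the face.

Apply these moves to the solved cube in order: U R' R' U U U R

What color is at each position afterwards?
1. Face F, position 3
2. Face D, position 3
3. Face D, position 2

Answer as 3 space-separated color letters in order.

Answer: W R Y

Derivation:
After move 1 (U): U=WWWW F=RRGG R=BBRR B=OOBB L=GGOO
After move 2 (R'): R=BRBR U=WBWO F=RWGW D=YRYG B=YOYB
After move 3 (R'): R=RRBB U=WYWY F=RBGO D=YWYW B=GORB
After move 4 (U): U=WWYY F=RRGO R=GOBB B=GGRB L=RBOO
After move 5 (U): U=YWYW F=GOGO R=GGBB B=RBRB L=RROO
After move 6 (U): U=YYWW F=GGGO R=RBBB B=RRRB L=GOOO
After move 7 (R): R=BRBB U=YGWO F=GWGW D=YRYR B=WRYB
Query 1: F[3] = W
Query 2: D[3] = R
Query 3: D[2] = Y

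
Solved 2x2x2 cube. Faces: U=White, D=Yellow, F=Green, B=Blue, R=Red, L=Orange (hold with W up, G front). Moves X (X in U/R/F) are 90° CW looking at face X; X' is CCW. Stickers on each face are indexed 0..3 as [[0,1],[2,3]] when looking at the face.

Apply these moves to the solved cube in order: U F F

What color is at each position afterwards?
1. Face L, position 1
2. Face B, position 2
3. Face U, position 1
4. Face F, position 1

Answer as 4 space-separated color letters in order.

Answer: R B W G

Derivation:
After move 1 (U): U=WWWW F=RRGG R=BBRR B=OOBB L=GGOO
After move 2 (F): F=GRGR U=WWOG R=WBWR D=RBYY L=GYOY
After move 3 (F): F=GGRR U=WWYY R=OBGR D=WWYY L=GROB
Query 1: L[1] = R
Query 2: B[2] = B
Query 3: U[1] = W
Query 4: F[1] = G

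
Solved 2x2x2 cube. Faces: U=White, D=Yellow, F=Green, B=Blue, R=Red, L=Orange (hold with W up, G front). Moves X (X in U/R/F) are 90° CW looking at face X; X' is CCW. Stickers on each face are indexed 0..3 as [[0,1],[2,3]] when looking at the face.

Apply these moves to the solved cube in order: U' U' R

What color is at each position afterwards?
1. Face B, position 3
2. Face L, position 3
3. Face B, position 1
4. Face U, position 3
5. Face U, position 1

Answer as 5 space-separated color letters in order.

Answer: B O G G B

Derivation:
After move 1 (U'): U=WWWW F=OOGG R=GGRR B=RRBB L=BBOO
After move 2 (U'): U=WWWW F=BBGG R=OORR B=GGBB L=RROO
After move 3 (R): R=RORO U=WBWG F=BYGY D=YBYG B=WGWB
Query 1: B[3] = B
Query 2: L[3] = O
Query 3: B[1] = G
Query 4: U[3] = G
Query 5: U[1] = B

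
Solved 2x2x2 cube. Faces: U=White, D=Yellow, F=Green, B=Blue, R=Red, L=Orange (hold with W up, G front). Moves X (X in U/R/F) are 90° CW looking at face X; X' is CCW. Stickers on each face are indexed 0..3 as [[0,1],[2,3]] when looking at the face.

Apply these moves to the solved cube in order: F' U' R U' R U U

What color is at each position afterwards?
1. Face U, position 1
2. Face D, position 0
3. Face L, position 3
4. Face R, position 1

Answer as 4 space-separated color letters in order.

Answer: W O W R

Derivation:
After move 1 (F'): F=GGGG U=WWRR R=YRYR D=OOYY L=OWOW
After move 2 (U'): U=WRWR F=OWGG R=GGYR B=YRBB L=BBOW
After move 3 (R): R=YGRG U=WWWG F=OOGY D=OBYY B=RRRB
After move 4 (U'): U=WGWW F=BBGY R=OORG B=YGRB L=RROW
After move 5 (R): R=ROGO U=WBWY F=BBGY D=ORYY B=WGGB
After move 6 (U): U=WWYB F=ROGY R=WGGO B=RRGB L=BBOW
After move 7 (U): U=YWBW F=WGGY R=RRGO B=BBGB L=ROOW
Query 1: U[1] = W
Query 2: D[0] = O
Query 3: L[3] = W
Query 4: R[1] = R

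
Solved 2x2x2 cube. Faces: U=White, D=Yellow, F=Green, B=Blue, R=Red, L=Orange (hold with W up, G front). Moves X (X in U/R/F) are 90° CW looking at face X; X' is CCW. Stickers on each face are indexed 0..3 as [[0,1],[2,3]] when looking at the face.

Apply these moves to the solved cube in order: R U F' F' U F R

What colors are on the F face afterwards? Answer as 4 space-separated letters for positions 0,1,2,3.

After move 1 (R): R=RRRR U=WGWG F=GYGY D=YBYB B=WBWB
After move 2 (U): U=WWGG F=RRGY R=WBRR B=OOWB L=GYOO
After move 3 (F'): F=RYRG U=WWWR R=BBYR D=YOYB L=GGOG
After move 4 (F'): F=YGRR U=WWBY R=OBYR D=GGYB L=GROW
After move 5 (U): U=BWYW F=OBRR R=OOYR B=GRWB L=YGOW
After move 6 (F): F=RORB U=BWWG R=YOWR D=YOYB L=YGOG
After move 7 (R): R=WYRO U=BOWB F=RORB D=YWYG B=GRWB
Query: F face = RORB

Answer: R O R B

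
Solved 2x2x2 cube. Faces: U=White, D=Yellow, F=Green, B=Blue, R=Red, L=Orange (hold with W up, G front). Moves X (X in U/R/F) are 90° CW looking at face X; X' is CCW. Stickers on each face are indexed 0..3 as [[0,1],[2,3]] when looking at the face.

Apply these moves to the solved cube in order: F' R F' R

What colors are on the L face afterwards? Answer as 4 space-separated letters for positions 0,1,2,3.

Answer: O G O R

Derivation:
After move 1 (F'): F=GGGG U=WWRR R=YRYR D=OOYY L=OWOW
After move 2 (R): R=YYRR U=WGRG F=GOGY D=OBYB B=RBWB
After move 3 (F'): F=OYGG U=WGYR R=BYOR D=WWYB L=OGOR
After move 4 (R): R=OBRY U=WYYG F=OWGB D=WWYR B=RBGB
Query: L face = OGOR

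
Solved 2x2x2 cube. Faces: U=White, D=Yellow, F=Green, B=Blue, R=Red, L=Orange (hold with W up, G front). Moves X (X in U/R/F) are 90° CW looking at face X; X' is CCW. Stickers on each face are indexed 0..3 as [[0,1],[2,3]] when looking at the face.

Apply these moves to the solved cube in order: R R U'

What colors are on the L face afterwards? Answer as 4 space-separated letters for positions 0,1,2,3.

After move 1 (R): R=RRRR U=WGWG F=GYGY D=YBYB B=WBWB
After move 2 (R): R=RRRR U=WYWY F=GBGB D=YWYW B=GBGB
After move 3 (U'): U=YYWW F=OOGB R=GBRR B=RRGB L=GBOO
Query: L face = GBOO

Answer: G B O O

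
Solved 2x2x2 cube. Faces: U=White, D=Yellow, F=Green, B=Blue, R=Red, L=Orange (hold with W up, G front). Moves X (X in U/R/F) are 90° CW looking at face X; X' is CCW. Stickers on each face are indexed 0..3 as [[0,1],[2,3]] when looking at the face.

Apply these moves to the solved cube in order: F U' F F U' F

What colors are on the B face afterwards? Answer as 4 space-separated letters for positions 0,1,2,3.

After move 1 (F): F=GGGG U=WWOO R=WRWR D=RRYY L=OYOY
After move 2 (U'): U=WOWO F=OYGG R=GGWR B=WRBB L=BBOY
After move 3 (F): F=GOGY U=WOYB R=WGOR D=WGYY L=BROR
After move 4 (F): F=GGYO U=WORR R=YGBR D=OWYY L=BWOG
After move 5 (U'): U=ORWR F=BWYO R=GGBR B=YGBB L=WROG
After move 6 (F): F=YBOW U=ORGR R=WGRR D=BGYY L=WOOW
Query: B face = YGBB

Answer: Y G B B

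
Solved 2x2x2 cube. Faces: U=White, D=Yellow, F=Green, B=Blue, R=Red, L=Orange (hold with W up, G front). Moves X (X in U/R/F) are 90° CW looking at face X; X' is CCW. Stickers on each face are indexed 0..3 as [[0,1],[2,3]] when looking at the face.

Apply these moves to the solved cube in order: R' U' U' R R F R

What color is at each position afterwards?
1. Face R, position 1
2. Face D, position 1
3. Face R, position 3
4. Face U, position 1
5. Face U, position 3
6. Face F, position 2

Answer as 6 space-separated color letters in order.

Answer: B B R Y Y G

Derivation:
After move 1 (R'): R=RRRR U=WBWB F=GWGW D=YGYG B=YBYB
After move 2 (U'): U=BBWW F=OOGW R=GWRR B=RRYB L=YBOO
After move 3 (U'): U=BWBW F=YBGW R=OORR B=GWYB L=RROO
After move 4 (R): R=RORO U=BBBW F=YGGG D=YYYG B=WWWB
After move 5 (R): R=RROO U=BGBG F=YYGG D=YWYW B=WWBB
After move 6 (F): F=GYGY U=BGOR R=BRGO D=ORYW L=RYOW
After move 7 (R): R=GBOR U=BYOY F=GRGW D=OBYW B=RWGB
Query 1: R[1] = B
Query 2: D[1] = B
Query 3: R[3] = R
Query 4: U[1] = Y
Query 5: U[3] = Y
Query 6: F[2] = G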